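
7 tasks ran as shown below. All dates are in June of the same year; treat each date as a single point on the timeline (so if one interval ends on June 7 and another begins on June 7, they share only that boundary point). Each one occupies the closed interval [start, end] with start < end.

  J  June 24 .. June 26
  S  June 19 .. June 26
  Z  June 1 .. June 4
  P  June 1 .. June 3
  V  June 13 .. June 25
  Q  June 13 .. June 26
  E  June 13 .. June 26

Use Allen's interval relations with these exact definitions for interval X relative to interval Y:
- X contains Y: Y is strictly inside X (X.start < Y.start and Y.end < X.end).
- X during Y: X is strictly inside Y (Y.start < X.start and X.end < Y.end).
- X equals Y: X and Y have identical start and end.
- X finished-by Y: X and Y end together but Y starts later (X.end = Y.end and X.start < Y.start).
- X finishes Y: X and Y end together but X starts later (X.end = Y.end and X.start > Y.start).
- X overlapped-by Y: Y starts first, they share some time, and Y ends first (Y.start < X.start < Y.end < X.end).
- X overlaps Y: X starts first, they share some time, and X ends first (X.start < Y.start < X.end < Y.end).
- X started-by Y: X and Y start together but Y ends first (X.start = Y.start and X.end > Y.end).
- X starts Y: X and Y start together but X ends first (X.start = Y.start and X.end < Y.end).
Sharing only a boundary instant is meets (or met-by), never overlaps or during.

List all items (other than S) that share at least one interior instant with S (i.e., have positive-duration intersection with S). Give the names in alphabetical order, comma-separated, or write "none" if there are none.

Target S = [June 19, June 26].
E [June 13, June 26] → finished-by → yes.
J [June 24, June 26] → finishes → yes.
P [June 1, June 3] → before → no.
Q [June 13, June 26] → finished-by → yes.
V [June 13, June 25] → overlaps → yes.
Z [June 1, June 4] → before → no.
Result: E, J, Q, V.

E, J, Q, V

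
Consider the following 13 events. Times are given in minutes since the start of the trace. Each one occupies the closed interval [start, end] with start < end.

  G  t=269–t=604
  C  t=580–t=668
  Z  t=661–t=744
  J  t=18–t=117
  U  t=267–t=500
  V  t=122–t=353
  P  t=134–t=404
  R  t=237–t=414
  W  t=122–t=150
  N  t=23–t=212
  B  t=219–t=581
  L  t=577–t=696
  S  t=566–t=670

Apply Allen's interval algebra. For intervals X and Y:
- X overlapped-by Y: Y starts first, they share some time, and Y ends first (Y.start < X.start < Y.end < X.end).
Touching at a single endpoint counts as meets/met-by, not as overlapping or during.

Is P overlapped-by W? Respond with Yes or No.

Yes

P = [t=134, t=404], W = [t=122, t=150].
Actual relation of P to W: overlapped-by.
Asked whether 'overlapped-by' holds → Yes.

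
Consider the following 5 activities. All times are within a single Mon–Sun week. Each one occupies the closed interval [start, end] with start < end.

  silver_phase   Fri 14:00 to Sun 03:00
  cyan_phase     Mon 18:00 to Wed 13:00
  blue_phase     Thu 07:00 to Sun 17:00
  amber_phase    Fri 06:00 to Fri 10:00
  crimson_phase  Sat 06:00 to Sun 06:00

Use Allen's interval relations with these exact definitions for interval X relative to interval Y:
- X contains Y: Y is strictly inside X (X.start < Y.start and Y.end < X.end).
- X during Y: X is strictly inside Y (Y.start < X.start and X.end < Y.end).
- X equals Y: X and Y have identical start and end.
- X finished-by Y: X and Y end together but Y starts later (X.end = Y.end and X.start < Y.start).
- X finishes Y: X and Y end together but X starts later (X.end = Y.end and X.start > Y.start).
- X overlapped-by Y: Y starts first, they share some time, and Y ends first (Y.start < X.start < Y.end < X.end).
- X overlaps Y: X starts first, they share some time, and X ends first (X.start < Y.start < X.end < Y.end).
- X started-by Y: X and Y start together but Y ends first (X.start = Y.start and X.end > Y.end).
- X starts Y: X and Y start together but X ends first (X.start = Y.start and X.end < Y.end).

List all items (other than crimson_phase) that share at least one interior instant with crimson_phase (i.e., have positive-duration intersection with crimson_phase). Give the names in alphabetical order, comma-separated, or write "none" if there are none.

blue_phase, silver_phase

Target crimson_phase = [Sat 06:00, Sun 06:00].
amber_phase [Fri 06:00, Fri 10:00] → before → no.
blue_phase [Thu 07:00, Sun 17:00] → contains → yes.
cyan_phase [Mon 18:00, Wed 13:00] → before → no.
silver_phase [Fri 14:00, Sun 03:00] → overlaps → yes.
Result: blue_phase, silver_phase.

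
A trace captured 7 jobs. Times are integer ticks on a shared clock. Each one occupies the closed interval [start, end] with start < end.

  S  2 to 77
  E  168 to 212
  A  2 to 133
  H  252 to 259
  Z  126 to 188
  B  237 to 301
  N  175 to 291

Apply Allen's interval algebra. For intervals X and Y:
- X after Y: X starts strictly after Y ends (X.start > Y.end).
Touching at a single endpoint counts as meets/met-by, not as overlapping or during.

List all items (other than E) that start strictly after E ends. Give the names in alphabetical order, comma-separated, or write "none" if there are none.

Target E = [168, 212].
A [2, 133] → before → no.
B [237, 301] → after → yes.
H [252, 259] → after → yes.
N [175, 291] → overlapped-by → no.
S [2, 77] → before → no.
Z [126, 188] → overlaps → no.
Result: B, H.

B, H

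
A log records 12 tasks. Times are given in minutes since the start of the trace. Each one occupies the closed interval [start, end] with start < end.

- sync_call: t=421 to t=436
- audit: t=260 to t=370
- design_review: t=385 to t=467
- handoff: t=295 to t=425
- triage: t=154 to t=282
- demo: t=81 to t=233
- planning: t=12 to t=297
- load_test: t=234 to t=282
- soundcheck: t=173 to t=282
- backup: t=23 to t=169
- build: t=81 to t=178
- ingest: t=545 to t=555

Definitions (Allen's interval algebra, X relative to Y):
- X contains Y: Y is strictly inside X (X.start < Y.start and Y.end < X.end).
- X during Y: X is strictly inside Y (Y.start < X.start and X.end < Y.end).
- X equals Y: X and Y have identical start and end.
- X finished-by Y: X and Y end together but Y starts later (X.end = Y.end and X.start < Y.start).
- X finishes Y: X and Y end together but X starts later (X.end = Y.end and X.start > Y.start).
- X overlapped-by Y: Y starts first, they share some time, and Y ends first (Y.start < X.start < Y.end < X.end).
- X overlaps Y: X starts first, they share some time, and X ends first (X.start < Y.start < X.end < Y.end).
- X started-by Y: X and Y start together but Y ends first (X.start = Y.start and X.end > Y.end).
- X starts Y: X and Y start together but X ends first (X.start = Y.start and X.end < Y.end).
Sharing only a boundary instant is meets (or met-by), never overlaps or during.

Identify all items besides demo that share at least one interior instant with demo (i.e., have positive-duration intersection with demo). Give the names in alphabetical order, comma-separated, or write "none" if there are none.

backup, build, planning, soundcheck, triage

Target demo = [t=81, t=233].
audit [t=260, t=370] → after → no.
backup [t=23, t=169] → overlaps → yes.
build [t=81, t=178] → starts → yes.
design_review [t=385, t=467] → after → no.
handoff [t=295, t=425] → after → no.
ingest [t=545, t=555] → after → no.
load_test [t=234, t=282] → after → no.
planning [t=12, t=297] → contains → yes.
soundcheck [t=173, t=282] → overlapped-by → yes.
sync_call [t=421, t=436] → after → no.
triage [t=154, t=282] → overlapped-by → yes.
Result: backup, build, planning, soundcheck, triage.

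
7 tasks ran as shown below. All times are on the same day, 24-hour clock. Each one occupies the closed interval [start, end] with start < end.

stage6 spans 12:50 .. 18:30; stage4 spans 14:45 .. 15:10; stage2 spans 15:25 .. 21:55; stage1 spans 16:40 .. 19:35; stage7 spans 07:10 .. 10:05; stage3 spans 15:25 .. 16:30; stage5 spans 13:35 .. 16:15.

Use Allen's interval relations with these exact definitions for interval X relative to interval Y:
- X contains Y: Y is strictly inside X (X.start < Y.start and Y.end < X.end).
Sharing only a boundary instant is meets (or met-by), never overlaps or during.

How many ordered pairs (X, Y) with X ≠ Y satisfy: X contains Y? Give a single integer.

Checking all 42 ordered pairs for relation 'contains'; matching pairs in alphabetical order:
(stage2, stage1): stage2 contains stage1 ✓
(stage5, stage4): stage5 contains stage4 ✓
(stage6, stage3): stage6 contains stage3 ✓
(stage6, stage4): stage6 contains stage4 ✓
(stage6, stage5): stage6 contains stage5 ✓
Count: 5.

5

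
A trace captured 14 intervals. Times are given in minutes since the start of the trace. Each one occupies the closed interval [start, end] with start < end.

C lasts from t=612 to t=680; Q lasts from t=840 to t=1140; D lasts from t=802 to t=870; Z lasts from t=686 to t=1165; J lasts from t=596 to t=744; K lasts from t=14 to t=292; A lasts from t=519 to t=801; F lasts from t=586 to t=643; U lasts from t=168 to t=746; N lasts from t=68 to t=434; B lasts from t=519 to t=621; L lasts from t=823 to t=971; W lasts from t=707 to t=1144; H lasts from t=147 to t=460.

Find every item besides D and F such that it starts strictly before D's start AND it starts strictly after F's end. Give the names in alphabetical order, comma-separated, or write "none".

W, Z

Conditions: its start is strictly before D's start (X.start < t=802) AND its start is strictly after F's end (X.start > t=643).
A: start t=519 < t=802? ✓; start t=519 > t=643? ✗ → no.
B: start t=519 < t=802? ✓; start t=519 > t=643? ✗ → no.
C: start t=612 < t=802? ✓; start t=612 > t=643? ✗ → no.
H: start t=147 < t=802? ✓; start t=147 > t=643? ✗ → no.
J: start t=596 < t=802? ✓; start t=596 > t=643? ✗ → no.
K: start t=14 < t=802? ✓; start t=14 > t=643? ✗ → no.
L: start t=823 < t=802? ✗; start t=823 > t=643? ✓ → no.
N: start t=68 < t=802? ✓; start t=68 > t=643? ✗ → no.
Q: start t=840 < t=802? ✗; start t=840 > t=643? ✓ → no.
U: start t=168 < t=802? ✓; start t=168 > t=643? ✗ → no.
W: start t=707 < t=802? ✓; start t=707 > t=643? ✓ → yes.
Z: start t=686 < t=802? ✓; start t=686 > t=643? ✓ → yes.
Result: W, Z.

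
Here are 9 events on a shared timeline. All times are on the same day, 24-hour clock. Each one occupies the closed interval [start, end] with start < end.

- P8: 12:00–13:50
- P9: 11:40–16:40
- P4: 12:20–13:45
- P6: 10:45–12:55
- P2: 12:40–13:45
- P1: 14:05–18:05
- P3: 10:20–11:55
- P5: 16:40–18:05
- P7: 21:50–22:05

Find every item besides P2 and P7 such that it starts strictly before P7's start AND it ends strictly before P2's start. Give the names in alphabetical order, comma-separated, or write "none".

Conditions: its start is strictly before P7's start (X.start < 21:50) AND its end is strictly before P2's start (X.end < 12:40).
P1: start 14:05 < 21:50? ✓; end 18:05 < 12:40? ✗ → no.
P3: start 10:20 < 21:50? ✓; end 11:55 < 12:40? ✓ → yes.
P4: start 12:20 < 21:50? ✓; end 13:45 < 12:40? ✗ → no.
P5: start 16:40 < 21:50? ✓; end 18:05 < 12:40? ✗ → no.
P6: start 10:45 < 21:50? ✓; end 12:55 < 12:40? ✗ → no.
P8: start 12:00 < 21:50? ✓; end 13:50 < 12:40? ✗ → no.
P9: start 11:40 < 21:50? ✓; end 16:40 < 12:40? ✗ → no.
Result: P3.

P3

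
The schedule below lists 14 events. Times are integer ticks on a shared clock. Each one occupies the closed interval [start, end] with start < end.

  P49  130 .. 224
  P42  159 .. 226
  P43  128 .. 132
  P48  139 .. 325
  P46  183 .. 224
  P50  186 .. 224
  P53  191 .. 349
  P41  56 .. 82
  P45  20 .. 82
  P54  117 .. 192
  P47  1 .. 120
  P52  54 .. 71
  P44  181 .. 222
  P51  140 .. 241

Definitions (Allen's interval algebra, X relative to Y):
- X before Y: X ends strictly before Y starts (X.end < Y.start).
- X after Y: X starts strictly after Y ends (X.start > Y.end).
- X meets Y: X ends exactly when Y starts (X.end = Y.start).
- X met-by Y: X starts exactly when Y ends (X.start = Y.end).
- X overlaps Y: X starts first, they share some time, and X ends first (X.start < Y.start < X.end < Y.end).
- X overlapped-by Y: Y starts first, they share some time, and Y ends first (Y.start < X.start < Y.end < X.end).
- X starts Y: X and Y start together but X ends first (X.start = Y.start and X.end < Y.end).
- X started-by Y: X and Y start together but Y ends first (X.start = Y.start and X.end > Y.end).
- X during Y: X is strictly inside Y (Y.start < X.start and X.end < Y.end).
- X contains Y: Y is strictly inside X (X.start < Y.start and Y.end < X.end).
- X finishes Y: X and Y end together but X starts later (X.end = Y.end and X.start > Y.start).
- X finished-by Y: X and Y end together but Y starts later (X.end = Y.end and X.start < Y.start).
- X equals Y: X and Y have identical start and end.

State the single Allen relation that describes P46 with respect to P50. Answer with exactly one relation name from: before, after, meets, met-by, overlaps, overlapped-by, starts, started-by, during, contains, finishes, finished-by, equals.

finished-by

P46 = [183, 224]; P50 = [186, 224].
Compare endpoints: P46.start < P50.start, P46.start < P50.end, P46.end > P50.start, P46.end = P50.end.
That pattern is 'finished-by'.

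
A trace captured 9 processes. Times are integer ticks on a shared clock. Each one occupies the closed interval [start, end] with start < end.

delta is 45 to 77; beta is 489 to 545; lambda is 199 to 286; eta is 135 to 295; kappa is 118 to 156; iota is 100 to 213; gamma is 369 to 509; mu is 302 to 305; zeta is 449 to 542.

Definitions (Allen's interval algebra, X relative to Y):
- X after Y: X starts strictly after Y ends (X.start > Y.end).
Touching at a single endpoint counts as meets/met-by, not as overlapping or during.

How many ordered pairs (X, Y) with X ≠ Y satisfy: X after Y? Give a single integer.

28

Checking all 72 ordered pairs for relation 'after'; matching pairs in alphabetical order:
(beta, delta): beta after delta ✓
(beta, eta): beta after eta ✓
(beta, iota): beta after iota ✓
(beta, kappa): beta after kappa ✓
(beta, lambda): beta after lambda ✓
(beta, mu): beta after mu ✓
(eta, delta): eta after delta ✓
(gamma, delta): gamma after delta ✓
(gamma, eta): gamma after eta ✓
(gamma, iota): gamma after iota ✓
(gamma, kappa): gamma after kappa ✓
(gamma, lambda): gamma after lambda ✓
(gamma, mu): gamma after mu ✓
(iota, delta): iota after delta ✓
(kappa, delta): kappa after delta ✓
(lambda, delta): lambda after delta ✓
(lambda, kappa): lambda after kappa ✓
(mu, delta): mu after delta ✓
(mu, eta): mu after eta ✓
(mu, iota): mu after iota ✓
(mu, kappa): mu after kappa ✓
(mu, lambda): mu after lambda ✓
(zeta, delta): zeta after delta ✓
(zeta, eta): zeta after eta ✓
... plus 4 further pairs not listed.
Count: 28.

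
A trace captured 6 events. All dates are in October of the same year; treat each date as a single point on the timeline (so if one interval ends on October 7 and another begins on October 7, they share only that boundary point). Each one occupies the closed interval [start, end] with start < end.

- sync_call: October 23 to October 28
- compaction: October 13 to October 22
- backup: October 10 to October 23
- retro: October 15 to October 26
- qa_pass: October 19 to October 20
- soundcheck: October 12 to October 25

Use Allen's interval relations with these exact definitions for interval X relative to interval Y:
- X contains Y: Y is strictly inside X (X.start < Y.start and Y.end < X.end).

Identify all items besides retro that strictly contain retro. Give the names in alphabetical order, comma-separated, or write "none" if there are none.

none

Target retro = [October 15, October 26].
backup [October 10, October 23] → overlaps → no.
compaction [October 13, October 22] → overlaps → no.
qa_pass [October 19, October 20] → during → no.
soundcheck [October 12, October 25] → overlaps → no.
sync_call [October 23, October 28] → overlapped-by → no.
Result: none.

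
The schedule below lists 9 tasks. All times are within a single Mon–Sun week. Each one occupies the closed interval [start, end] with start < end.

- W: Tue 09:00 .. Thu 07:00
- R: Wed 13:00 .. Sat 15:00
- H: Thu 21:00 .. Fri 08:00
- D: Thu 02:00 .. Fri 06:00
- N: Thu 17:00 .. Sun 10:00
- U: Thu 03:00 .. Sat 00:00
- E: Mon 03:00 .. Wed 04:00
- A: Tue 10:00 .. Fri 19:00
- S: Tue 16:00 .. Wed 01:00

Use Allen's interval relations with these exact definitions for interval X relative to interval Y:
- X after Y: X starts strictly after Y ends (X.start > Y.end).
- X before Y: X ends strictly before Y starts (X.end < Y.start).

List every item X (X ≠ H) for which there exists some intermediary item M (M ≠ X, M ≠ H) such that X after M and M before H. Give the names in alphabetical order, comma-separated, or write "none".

D, N, R, U

Target H = [Thu 21:00, Fri 08:00].
Intermediaries M with M before H: E, S, W.
Via E — items with X after E: D, N, R, U.
Via S — items with X after S: D, N, R, U.
Via W — items with X after W: N.
Union: D, N, R, U.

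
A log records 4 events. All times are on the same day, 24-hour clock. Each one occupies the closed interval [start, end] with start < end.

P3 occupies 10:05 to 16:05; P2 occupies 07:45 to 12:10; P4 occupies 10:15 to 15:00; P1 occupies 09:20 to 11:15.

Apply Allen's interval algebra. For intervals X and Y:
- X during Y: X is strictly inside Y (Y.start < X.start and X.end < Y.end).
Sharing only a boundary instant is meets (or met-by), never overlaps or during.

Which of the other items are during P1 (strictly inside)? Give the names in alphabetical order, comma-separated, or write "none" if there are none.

Target P1 = [09:20, 11:15].
P2 [07:45, 12:10] → contains → no.
P3 [10:05, 16:05] → overlapped-by → no.
P4 [10:15, 15:00] → overlapped-by → no.
Result: none.

none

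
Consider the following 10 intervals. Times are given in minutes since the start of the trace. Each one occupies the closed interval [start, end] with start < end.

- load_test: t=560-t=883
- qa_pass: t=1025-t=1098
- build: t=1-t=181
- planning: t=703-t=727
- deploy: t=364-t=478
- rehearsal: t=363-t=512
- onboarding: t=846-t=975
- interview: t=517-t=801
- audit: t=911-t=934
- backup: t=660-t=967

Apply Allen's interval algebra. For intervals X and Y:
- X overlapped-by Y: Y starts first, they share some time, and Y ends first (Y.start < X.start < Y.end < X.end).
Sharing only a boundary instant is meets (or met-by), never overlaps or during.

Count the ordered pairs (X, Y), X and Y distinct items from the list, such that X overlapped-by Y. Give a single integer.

Checking all 90 ordered pairs for relation 'overlapped-by'; matching pairs in alphabetical order:
(backup, interview): backup overlapped-by interview ✓
(backup, load_test): backup overlapped-by load_test ✓
(load_test, interview): load_test overlapped-by interview ✓
(onboarding, backup): onboarding overlapped-by backup ✓
(onboarding, load_test): onboarding overlapped-by load_test ✓
Count: 5.

5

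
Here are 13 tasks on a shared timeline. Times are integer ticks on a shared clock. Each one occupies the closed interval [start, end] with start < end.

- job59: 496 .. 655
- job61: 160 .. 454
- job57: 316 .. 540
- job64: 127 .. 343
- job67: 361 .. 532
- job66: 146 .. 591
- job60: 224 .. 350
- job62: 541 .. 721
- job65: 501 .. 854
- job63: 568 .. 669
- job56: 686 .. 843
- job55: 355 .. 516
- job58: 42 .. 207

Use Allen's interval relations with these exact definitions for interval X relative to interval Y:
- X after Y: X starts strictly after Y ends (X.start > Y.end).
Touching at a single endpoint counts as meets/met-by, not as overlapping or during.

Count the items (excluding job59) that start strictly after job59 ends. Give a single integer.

1

Target job59 = [496, 655].
job55 [355, 516] → overlaps → no.
job56 [686, 843] → after → counts.
job57 [316, 540] → overlaps → no.
job58 [42, 207] → before → no.
job60 [224, 350] → before → no.
job61 [160, 454] → before → no.
job62 [541, 721] → overlapped-by → no.
job63 [568, 669] → overlapped-by → no.
job64 [127, 343] → before → no.
job65 [501, 854] → overlapped-by → no.
job66 [146, 591] → overlaps → no.
job67 [361, 532] → overlaps → no.
Total: 1.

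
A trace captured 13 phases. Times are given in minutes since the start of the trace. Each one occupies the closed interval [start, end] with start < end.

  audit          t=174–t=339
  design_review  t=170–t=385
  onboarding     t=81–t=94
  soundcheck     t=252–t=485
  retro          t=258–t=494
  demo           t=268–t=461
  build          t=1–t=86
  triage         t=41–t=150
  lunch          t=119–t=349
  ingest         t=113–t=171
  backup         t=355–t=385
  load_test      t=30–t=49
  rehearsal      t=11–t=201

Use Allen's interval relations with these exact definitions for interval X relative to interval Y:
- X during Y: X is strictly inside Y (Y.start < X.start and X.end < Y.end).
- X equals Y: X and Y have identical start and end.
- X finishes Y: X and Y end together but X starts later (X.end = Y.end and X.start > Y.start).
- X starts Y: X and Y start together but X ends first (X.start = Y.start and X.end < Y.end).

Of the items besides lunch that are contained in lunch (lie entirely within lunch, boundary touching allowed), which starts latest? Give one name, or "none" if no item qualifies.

Target lunch = [t=119, t=349].
audit [t=174, t=339] → during → candidate.
backup [t=355, t=385] → after → excluded.
build [t=1, t=86] → before → excluded.
demo [t=268, t=461] → overlapped-by → excluded.
design_review [t=170, t=385] → overlapped-by → excluded.
ingest [t=113, t=171] → overlaps → excluded.
load_test [t=30, t=49] → before → excluded.
onboarding [t=81, t=94] → before → excluded.
rehearsal [t=11, t=201] → overlaps → excluded.
retro [t=258, t=494] → overlapped-by → excluded.
soundcheck [t=252, t=485] → overlapped-by → excluded.
triage [t=41, t=150] → overlaps → excluded.
Among candidates, latest start is t=174 → audit.

audit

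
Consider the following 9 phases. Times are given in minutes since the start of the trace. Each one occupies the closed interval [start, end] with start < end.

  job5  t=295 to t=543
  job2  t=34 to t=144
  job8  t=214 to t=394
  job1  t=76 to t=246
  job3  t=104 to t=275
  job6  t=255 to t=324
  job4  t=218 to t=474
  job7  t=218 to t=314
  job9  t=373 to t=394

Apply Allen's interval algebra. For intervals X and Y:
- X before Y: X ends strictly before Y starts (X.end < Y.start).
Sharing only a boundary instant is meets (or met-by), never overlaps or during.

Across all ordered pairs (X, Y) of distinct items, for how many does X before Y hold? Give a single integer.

Checking all 72 ordered pairs for relation 'before'; matching pairs in alphabetical order:
(job1, job5): job1 before job5 ✓
(job1, job6): job1 before job6 ✓
(job1, job9): job1 before job9 ✓
(job2, job4): job2 before job4 ✓
(job2, job5): job2 before job5 ✓
(job2, job6): job2 before job6 ✓
(job2, job7): job2 before job7 ✓
(job2, job8): job2 before job8 ✓
(job2, job9): job2 before job9 ✓
(job3, job5): job3 before job5 ✓
(job3, job9): job3 before job9 ✓
(job6, job9): job6 before job9 ✓
(job7, job9): job7 before job9 ✓
Count: 13.

13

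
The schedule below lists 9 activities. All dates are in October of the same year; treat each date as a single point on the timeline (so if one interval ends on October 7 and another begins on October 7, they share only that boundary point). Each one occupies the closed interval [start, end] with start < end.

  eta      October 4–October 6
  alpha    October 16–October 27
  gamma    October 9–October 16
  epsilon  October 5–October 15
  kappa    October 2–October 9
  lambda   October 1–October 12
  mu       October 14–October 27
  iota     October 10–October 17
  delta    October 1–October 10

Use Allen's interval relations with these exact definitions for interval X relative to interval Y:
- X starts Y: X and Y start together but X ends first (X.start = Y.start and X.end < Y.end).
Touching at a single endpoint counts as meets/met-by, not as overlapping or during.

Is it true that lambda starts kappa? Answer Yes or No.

lambda = [October 1, October 12], kappa = [October 2, October 9].
Actual relation of lambda to kappa: contains.
Asked whether 'starts' holds → No.

No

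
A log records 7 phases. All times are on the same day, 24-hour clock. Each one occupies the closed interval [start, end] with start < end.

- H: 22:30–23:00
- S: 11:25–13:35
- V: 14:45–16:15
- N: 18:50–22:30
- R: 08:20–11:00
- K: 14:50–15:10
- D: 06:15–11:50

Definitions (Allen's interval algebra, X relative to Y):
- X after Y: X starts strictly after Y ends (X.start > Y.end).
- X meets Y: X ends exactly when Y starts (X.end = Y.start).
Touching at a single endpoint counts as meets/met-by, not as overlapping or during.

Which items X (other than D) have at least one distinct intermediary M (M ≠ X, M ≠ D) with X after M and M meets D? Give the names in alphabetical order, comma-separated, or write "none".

none

Target D = [06:15, 11:50].
Intermediaries M with M meets D: none.
Union: none.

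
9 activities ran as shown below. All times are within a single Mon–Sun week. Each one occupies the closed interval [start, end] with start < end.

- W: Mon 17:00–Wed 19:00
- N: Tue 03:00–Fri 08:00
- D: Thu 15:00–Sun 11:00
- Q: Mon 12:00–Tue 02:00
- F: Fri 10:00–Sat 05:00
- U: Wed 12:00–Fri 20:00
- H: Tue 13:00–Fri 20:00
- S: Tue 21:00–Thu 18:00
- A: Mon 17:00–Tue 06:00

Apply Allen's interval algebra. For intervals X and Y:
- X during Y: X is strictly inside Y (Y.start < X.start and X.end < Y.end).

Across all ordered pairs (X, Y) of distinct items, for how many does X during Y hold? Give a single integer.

Checking all 72 ordered pairs for relation 'during'; matching pairs in alphabetical order:
(F, D): F during D ✓
(S, H): S during H ✓
(S, N): S during N ✓
Count: 3.

3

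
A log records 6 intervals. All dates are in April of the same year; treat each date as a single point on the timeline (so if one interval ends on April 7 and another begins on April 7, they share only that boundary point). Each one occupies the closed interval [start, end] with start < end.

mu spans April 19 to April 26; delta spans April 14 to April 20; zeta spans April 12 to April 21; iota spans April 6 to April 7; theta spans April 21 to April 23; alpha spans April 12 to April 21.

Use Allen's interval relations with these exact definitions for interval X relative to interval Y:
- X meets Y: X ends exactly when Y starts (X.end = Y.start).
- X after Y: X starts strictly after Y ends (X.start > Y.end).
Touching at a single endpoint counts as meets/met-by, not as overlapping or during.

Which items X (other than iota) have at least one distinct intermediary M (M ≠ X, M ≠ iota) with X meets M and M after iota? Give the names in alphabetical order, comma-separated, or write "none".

alpha, zeta

Target iota = [April 6, April 7].
Intermediaries M with M after iota: alpha, delta, mu, theta, zeta.
Via alpha — items with X meets alpha: none.
Via delta — items with X meets delta: none.
Via mu — items with X meets mu: none.
Via theta — items with X meets theta: alpha, zeta.
Via zeta — items with X meets zeta: none.
Union: alpha, zeta.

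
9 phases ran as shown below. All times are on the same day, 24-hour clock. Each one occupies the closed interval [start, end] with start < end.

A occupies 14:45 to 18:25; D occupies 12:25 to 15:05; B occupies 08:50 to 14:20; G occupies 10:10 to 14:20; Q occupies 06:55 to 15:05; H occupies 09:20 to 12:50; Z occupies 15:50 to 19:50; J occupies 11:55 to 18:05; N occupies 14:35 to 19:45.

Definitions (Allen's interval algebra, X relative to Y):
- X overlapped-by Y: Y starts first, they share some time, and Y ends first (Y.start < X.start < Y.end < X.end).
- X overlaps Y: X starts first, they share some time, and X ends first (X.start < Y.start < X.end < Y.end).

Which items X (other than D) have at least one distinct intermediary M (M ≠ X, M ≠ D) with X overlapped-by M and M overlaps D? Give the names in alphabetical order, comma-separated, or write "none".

G, J

Target D = [12:25, 15:05].
Intermediaries M with M overlaps D: B, G, H.
Via B — items with X overlapped-by B: J.
Via G — items with X overlapped-by G: J.
Via H — items with X overlapped-by H: G, J.
Union: G, J.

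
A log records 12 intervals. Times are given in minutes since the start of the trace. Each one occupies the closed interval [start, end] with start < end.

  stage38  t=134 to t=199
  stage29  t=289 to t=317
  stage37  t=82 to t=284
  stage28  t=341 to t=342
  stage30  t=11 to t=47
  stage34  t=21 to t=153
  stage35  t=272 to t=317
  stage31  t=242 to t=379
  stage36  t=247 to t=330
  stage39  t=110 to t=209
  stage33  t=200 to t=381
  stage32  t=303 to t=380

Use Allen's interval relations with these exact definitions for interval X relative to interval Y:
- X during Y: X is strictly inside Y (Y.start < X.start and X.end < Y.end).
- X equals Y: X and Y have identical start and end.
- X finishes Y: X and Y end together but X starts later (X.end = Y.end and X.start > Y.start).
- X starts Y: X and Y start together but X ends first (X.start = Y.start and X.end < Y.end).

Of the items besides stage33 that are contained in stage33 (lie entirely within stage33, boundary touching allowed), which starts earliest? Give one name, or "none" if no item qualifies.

Target stage33 = [t=200, t=381].
stage28 [t=341, t=342] → during → candidate.
stage29 [t=289, t=317] → during → candidate.
stage30 [t=11, t=47] → before → excluded.
stage31 [t=242, t=379] → during → candidate.
stage32 [t=303, t=380] → during → candidate.
stage34 [t=21, t=153] → before → excluded.
stage35 [t=272, t=317] → during → candidate.
stage36 [t=247, t=330] → during → candidate.
stage37 [t=82, t=284] → overlaps → excluded.
stage38 [t=134, t=199] → before → excluded.
stage39 [t=110, t=209] → overlaps → excluded.
Among candidates, earliest start is t=242 → stage31.

stage31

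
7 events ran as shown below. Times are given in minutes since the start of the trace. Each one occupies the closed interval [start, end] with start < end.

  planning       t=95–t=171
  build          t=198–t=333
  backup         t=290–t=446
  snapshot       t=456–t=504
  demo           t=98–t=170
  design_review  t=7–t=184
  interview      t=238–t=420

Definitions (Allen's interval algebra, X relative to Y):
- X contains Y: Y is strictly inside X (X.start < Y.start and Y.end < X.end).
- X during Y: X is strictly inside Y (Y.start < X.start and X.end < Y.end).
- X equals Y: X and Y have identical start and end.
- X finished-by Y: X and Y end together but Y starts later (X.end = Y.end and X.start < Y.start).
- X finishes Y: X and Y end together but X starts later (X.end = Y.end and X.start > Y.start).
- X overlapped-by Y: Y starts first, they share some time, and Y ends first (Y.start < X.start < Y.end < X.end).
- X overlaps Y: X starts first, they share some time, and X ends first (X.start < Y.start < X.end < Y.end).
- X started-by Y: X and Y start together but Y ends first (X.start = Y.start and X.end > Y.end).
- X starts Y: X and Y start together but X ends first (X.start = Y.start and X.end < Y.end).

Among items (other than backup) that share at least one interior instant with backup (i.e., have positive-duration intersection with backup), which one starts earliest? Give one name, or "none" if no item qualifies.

Target backup = [t=290, t=446].
build [t=198, t=333] → overlaps → candidate.
demo [t=98, t=170] → before → excluded.
design_review [t=7, t=184] → before → excluded.
interview [t=238, t=420] → overlaps → candidate.
planning [t=95, t=171] → before → excluded.
snapshot [t=456, t=504] → after → excluded.
Among candidates, earliest start is t=198 → build.

build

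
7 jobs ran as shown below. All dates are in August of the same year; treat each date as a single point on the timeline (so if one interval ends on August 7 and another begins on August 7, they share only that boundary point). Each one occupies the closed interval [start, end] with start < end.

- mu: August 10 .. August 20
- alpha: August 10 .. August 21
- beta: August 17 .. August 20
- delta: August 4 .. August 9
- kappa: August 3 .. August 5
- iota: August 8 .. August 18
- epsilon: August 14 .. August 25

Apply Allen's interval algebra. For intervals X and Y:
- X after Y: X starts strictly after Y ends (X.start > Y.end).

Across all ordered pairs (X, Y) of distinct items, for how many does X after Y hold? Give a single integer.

Checking all 42 ordered pairs for relation 'after'; matching pairs in alphabetical order:
(alpha, delta): alpha after delta ✓
(alpha, kappa): alpha after kappa ✓
(beta, delta): beta after delta ✓
(beta, kappa): beta after kappa ✓
(epsilon, delta): epsilon after delta ✓
(epsilon, kappa): epsilon after kappa ✓
(iota, kappa): iota after kappa ✓
(mu, delta): mu after delta ✓
(mu, kappa): mu after kappa ✓
Count: 9.

9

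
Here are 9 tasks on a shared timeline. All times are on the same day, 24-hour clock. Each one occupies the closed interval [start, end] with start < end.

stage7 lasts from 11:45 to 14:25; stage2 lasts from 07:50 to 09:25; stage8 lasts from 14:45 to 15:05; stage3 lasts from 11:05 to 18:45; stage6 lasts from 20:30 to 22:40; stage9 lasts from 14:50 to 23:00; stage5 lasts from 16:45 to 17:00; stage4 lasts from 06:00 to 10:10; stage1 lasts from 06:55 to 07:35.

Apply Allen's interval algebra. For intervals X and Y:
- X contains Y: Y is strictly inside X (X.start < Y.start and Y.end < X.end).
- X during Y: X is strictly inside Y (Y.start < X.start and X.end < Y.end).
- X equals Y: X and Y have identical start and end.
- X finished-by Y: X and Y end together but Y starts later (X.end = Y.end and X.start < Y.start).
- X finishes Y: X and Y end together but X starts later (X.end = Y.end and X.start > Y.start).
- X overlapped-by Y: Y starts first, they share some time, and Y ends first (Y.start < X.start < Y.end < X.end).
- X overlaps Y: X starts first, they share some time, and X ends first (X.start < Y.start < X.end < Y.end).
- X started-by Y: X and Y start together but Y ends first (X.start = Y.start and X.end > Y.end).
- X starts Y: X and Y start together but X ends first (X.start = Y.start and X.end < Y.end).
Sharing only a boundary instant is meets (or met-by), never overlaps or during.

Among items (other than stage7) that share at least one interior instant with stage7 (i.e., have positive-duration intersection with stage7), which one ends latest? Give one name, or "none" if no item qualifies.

stage3

Target stage7 = [11:45, 14:25].
stage1 [06:55, 07:35] → before → excluded.
stage2 [07:50, 09:25] → before → excluded.
stage3 [11:05, 18:45] → contains → candidate.
stage4 [06:00, 10:10] → before → excluded.
stage5 [16:45, 17:00] → after → excluded.
stage6 [20:30, 22:40] → after → excluded.
stage8 [14:45, 15:05] → after → excluded.
stage9 [14:50, 23:00] → after → excluded.
Among candidates, latest end is 18:45 → stage3.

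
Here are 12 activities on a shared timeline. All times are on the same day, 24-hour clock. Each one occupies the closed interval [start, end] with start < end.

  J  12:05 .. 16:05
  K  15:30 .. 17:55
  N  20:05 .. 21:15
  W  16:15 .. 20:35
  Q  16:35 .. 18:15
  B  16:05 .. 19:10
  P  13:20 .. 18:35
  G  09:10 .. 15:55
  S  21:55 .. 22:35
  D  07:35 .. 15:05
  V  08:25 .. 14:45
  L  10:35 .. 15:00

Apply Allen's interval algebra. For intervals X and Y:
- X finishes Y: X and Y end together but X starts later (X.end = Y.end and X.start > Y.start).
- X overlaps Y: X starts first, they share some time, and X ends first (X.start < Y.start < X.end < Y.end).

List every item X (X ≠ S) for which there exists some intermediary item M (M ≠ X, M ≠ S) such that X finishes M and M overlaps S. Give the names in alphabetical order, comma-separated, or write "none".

Target S = [21:55, 22:35].
Intermediaries M with M overlaps S: none.
Union: none.

none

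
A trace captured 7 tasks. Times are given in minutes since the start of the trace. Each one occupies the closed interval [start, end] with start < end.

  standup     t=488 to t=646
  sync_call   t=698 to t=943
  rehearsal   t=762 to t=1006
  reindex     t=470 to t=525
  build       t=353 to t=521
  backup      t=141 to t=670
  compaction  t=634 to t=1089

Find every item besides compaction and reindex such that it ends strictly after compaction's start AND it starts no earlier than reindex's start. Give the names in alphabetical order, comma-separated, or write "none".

rehearsal, standup, sync_call

Conditions: its end is strictly after compaction's start (X.end > t=634) AND its start is no earlier than reindex's start (X.start >= t=470).
backup: end t=670 > t=634? ✓; start t=141 >= t=470? ✗ → no.
build: end t=521 > t=634? ✗; start t=353 >= t=470? ✗ → no.
rehearsal: end t=1006 > t=634? ✓; start t=762 >= t=470? ✓ → yes.
standup: end t=646 > t=634? ✓; start t=488 >= t=470? ✓ → yes.
sync_call: end t=943 > t=634? ✓; start t=698 >= t=470? ✓ → yes.
Result: rehearsal, standup, sync_call.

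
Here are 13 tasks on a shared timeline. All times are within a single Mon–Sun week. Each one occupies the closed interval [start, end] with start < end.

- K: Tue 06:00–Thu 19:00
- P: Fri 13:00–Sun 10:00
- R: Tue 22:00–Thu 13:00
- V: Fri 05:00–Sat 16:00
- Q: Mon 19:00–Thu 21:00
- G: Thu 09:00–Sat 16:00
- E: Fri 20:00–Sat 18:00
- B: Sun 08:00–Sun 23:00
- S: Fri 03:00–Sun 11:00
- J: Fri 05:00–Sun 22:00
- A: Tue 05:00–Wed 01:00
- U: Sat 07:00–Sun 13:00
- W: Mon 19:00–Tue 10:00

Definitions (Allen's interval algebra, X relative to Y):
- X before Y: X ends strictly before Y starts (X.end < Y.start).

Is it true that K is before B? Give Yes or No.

Yes

K = [Tue 06:00, Thu 19:00], B = [Sun 08:00, Sun 23:00].
Actual relation of K to B: before.
Asked whether 'before' holds → Yes.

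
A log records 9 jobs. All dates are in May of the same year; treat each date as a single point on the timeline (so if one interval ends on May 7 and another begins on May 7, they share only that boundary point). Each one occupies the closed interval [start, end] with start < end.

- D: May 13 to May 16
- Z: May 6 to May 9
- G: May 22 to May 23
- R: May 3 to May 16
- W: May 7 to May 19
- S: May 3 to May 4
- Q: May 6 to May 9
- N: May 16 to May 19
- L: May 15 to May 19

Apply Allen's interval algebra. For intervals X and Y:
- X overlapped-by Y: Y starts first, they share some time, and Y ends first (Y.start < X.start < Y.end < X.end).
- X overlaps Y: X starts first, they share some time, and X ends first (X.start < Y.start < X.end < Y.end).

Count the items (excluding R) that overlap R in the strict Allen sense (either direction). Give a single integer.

2

Target R = [May 3, May 16].
D [May 13, May 16] → finishes → no.
G [May 22, May 23] → after → no.
L [May 15, May 19] → overlapped-by → counts.
N [May 16, May 19] → met-by → no.
Q [May 6, May 9] → during → no.
S [May 3, May 4] → starts → no.
W [May 7, May 19] → overlapped-by → counts.
Z [May 6, May 9] → during → no.
Total: 2.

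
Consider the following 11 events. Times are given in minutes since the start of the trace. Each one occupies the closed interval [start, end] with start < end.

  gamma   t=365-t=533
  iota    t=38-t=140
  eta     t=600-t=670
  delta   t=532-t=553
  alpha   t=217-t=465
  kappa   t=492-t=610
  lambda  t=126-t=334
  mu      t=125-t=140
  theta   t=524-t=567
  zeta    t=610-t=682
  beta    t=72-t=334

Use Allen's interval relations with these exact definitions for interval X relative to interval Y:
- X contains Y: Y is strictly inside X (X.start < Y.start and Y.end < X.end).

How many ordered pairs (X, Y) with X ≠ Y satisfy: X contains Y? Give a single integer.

Checking all 110 ordered pairs for relation 'contains'; matching pairs in alphabetical order:
(beta, mu): beta contains mu ✓
(kappa, delta): kappa contains delta ✓
(kappa, theta): kappa contains theta ✓
(theta, delta): theta contains delta ✓
Count: 4.

4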